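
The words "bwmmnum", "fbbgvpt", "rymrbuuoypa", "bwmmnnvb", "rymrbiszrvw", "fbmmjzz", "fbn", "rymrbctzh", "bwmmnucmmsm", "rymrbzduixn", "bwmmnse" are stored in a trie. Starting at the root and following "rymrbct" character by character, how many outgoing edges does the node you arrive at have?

1

Follow the path "rymrbct" to its node, then look at its outgoing edges.
Characters that immediately follow "rymrbct" among the stored strings: {z}.
That node has 1 child edge.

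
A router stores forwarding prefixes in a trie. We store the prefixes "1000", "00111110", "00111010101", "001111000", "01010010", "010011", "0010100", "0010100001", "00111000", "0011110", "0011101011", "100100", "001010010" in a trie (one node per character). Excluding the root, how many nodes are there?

46

Insert word by word; a character creates a node only if that edge doesn't already exist:
  "1000" → 4 new (1, 0, 0, 0)
  "00111110" → 8 new (0, 0, 1, 1, 1, 1, 1, 0)
  "00111010101" → prefix "00111" already present; 6 new (0, 1, 0, 1, 0, 1)
  "001111000" → prefix "001111" already present; 3 new (0, 0, 0)
  "01010010" → prefix "0" already present; 7 new (1, 0, 1, 0, 0, 1, 0)
  "010011" → prefix "010" already present; 3 new (0, 1, 1)
  "0010100" → prefix "001" already present; 4 new (0, 1, 0, 0)
  "0010100001" → prefix "0010100" already present; 3 new (0, 0, 1)
  "00111000" → prefix "001110" already present; 2 new (0, 0)
  "0011110" → prefix "0011110" already present; 0 new (none)
  "0011101011" → prefix "001110101" already present; 1 new (1)
  "100100" → prefix "100" already present; 3 new (1, 0, 0)
  "001010010" → prefix "0010100" already present; 2 new (1, 0)
Total nodes = 4 + 8 + 6 + 3 + 7 + 3 + 4 + 3 + 2 + 0 + 1 + 3 + 2 = 46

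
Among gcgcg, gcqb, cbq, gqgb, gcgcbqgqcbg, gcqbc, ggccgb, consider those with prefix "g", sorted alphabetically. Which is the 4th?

gcqbc

DFS of the "g" subtree visits, in order: "gcgcbqgqcbg", "gcgcg", "gcqb", "gcqbc", "ggccgb", "gqgb"
Position 4: gcqbc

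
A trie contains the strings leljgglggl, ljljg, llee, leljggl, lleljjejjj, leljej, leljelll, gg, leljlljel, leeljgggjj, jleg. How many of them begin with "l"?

Walk to "l"; the words in its subtree are exactly those with that prefix.
Words under "l": leeljgggjj, leljej, leljelll, leljggl, leljgglggl, leljlljel, ljljg, llee, lleljjejjj
Count: 9

9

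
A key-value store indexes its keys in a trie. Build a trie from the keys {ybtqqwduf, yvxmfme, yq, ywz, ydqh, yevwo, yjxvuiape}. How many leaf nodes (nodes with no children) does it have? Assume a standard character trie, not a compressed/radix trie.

A leaf is a node with no children — equivalently, the end of a word that is not a proper prefix of any other stored word.
Those words: "ybtqqwduf", "ydqh", "yevwo", "yjxvuiape", "yq", "yvxmfme", "ywz"
Leaf count: 7

7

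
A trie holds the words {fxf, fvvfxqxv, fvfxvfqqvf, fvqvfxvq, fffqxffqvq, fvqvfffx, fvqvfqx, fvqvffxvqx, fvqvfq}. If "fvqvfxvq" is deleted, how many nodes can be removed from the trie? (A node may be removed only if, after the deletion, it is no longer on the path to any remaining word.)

3

After clearing the end-marker at "fvqvfxvq", prune upward until reaching a node still needed by another word.
The suffix "xvq" (3 nodes) is used only by "fvqvfxvq"; the node for "fvqvf" still has the child "f", so pruning stops there.
Nodes removed: 3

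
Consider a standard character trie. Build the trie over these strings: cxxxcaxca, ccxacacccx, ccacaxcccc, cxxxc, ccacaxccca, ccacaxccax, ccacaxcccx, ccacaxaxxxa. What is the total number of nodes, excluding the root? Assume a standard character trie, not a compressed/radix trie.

35

Count nodes per top-level branch (shared prefixes stored once):
  'c'-branch (ccacaxaxxxa, ccacaxccax, ccacaxccca, ccacaxcccc, ccacaxcccx, ccxacacccx, cxxxc, cxxxcaxca): 35 nodes
Sum: 35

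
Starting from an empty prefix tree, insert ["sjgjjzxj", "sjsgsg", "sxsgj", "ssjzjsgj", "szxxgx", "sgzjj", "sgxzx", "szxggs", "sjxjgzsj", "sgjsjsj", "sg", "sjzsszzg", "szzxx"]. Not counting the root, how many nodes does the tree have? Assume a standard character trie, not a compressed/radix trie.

Count nodes per top-level branch (shared prefixes stored once):
  's'-branch (sg, sgjsjsj, sgxzx, sgzjj, sjgjjzxj, sjsgsg, sjxjgzsj, sjzsszzg, ssjzjsgj, sxsgj, szxggs, szxxgx, szzxx): 58 nodes
Sum: 58

58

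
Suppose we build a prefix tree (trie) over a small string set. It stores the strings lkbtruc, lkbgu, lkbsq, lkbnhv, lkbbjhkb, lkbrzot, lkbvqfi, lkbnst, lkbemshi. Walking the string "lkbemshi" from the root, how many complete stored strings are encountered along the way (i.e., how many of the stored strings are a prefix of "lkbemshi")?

Walk "lkbemshi" from the root; an end-of-word marker is hit whenever a stored word is a prefix of "lkbemshi".
Prefixes of the query that are stored words: "lkbemshi"
Count: 1

1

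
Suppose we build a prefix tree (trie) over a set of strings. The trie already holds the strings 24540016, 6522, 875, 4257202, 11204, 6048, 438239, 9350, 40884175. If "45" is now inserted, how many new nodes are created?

Walking "45" from the root, the first 1 characters ("4") follow existing edges; "5" is the first miss.
Each of the 1 remaining characters creates one node.

1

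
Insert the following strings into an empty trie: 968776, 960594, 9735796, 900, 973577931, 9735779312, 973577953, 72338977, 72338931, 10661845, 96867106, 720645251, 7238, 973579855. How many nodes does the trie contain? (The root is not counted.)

Trace insertions, counting only characters that open a new branch:
  "968776" → 6 new (9, 6, 8, 7, 7, 6)
  "960594" → prefix "96" already present; 4 new (0, 5, 9, 4)
  "9735796" → prefix "9" already present; 6 new (7, 3, 5, 7, 9, 6)
  "900" → prefix "9" already present; 2 new (0, 0)
  "973577931" → prefix "97357" already present; 4 new (7, 9, 3, 1)
  "9735779312" → prefix "973577931" already present; 1 new (2)
  "973577953" → prefix "9735779" already present; 2 new (5, 3)
  "72338977" → 8 new (7, 2, 3, 3, 8, 9, 7, 7)
  "72338931" → prefix "723389" already present; 2 new (3, 1)
  "10661845" → 8 new (1, 0, 6, 6, 1, 8, 4, 5)
  "96867106" → prefix "968" already present; 5 new (6, 7, 1, 0, 6)
  "720645251" → prefix "72" already present; 7 new (0, 6, 4, 5, 2, 5, 1)
  "7238" → prefix "723" already present; 1 new (8)
  "973579855" → prefix "973579" already present; 3 new (8, 5, 5)
Total nodes = 6 + 4 + 6 + 2 + 4 + 1 + 2 + 8 + 2 + 8 + 5 + 7 + 1 + 3 = 59

59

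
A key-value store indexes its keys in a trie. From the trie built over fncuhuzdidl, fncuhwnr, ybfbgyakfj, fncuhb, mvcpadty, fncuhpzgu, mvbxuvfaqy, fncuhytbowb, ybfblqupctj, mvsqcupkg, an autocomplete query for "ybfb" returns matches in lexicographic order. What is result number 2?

Words with prefix "ybfb", in lexicographic order: "ybfbgyakfj", "ybfblqupctj"
The 2nd is ybfblqupctj.

ybfblqupctj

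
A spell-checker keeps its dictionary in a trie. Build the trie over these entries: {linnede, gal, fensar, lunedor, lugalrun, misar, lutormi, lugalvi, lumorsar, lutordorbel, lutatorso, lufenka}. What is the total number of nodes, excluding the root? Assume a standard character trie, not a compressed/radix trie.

Insert word by word; a character creates a node only if that edge doesn't already exist:
  "linnede" → 7 new (l, i, n, n, e, d, e)
  "gal" → 3 new (g, a, l)
  "fensar" → 6 new (f, e, n, s, a, r)
  "lunedor" → prefix "l" already present; 6 new (u, n, e, d, o, r)
  "lugalrun" → prefix "lu" already present; 6 new (g, a, l, r, u, n)
  "misar" → 5 new (m, i, s, a, r)
  "lutormi" → prefix "lu" already present; 5 new (t, o, r, m, i)
  "lugalvi" → prefix "lugal" already present; 2 new (v, i)
  "lumorsar" → prefix "lu" already present; 6 new (m, o, r, s, a, r)
  "lutordorbel" → prefix "lutor" already present; 6 new (d, o, r, b, e, l)
  "lutatorso" → prefix "lut" already present; 6 new (a, t, o, r, s, o)
  "lufenka" → prefix "lu" already present; 5 new (f, e, n, k, a)
Total nodes = 7 + 3 + 6 + 6 + 6 + 5 + 5 + 2 + 6 + 6 + 6 + 5 = 63

63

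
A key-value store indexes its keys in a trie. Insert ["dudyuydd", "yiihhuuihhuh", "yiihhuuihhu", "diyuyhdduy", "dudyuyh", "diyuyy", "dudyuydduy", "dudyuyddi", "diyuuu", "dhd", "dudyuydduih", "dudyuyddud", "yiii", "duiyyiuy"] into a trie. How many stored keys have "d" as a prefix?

11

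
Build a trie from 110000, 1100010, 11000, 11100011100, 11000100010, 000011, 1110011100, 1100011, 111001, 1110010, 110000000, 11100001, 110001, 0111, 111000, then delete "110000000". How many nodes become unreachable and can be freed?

After clearing the end-marker at "110000000", prune upward until reaching a node still needed by another word.
The suffix "000" (3 nodes) is used only by "110000000"; "110000" is itself a stored word, so pruning stops there.
Nodes removed: 3

3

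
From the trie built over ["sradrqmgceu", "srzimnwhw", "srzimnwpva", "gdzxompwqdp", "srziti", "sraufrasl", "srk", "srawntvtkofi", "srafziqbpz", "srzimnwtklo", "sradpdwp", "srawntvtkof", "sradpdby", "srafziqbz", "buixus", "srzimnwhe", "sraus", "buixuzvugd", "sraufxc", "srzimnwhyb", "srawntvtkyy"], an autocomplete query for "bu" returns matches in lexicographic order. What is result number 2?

buixuzvugd

Filter for "bu…" and sort: "buixus", "buixuzvugd"
The 2nd is buixuzvugd.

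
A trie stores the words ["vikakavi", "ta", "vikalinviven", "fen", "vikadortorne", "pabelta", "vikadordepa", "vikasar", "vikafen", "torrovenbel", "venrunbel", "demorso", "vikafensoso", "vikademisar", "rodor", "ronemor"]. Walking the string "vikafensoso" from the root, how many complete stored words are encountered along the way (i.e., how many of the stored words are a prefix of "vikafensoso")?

2

Walk "vikafensoso" from the root; an end-of-word marker is hit whenever a stored word is a prefix of "vikafensoso".
Prefixes of the query that are stored words: "vikafen", "vikafensoso"
Count: 2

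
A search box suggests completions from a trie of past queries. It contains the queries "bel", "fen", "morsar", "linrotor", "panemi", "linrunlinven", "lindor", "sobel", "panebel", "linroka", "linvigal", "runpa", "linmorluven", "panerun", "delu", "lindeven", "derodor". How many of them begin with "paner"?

1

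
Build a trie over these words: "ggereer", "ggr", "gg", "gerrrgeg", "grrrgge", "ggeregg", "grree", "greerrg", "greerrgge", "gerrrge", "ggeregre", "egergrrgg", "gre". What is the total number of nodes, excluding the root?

43

Trace insertions, counting only characters that open a new branch:
  "ggereer" → 7 new (g, g, e, r, e, e, r)
  "ggr" → prefix "gg" already present; 1 new (r)
  "gg" → prefix "gg" already present; 0 new (none)
  "gerrrgeg" → prefix "g" already present; 7 new (e, r, r, r, g, e, g)
  "grrrgge" → prefix "g" already present; 6 new (r, r, r, g, g, e)
  "ggeregg" → prefix "ggere" already present; 2 new (g, g)
  "grree" → prefix "grr" already present; 2 new (e, e)
  "greerrg" → prefix "gr" already present; 5 new (e, e, r, r, g)
  "greerrgge" → prefix "greerrg" already present; 2 new (g, e)
  "gerrrge" → prefix "gerrrge" already present; 0 new (none)
  "ggeregre" → prefix "ggereg" already present; 2 new (r, e)
  "egergrrgg" → 9 new (e, g, e, r, g, r, r, g, g)
  "gre" → prefix "gre" already present; 0 new (none)
Total nodes = 7 + 1 + 0 + 7 + 6 + 2 + 2 + 5 + 2 + 0 + 2 + 9 + 0 = 43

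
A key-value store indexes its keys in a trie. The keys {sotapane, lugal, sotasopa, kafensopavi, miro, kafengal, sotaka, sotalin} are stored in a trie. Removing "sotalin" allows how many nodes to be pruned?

3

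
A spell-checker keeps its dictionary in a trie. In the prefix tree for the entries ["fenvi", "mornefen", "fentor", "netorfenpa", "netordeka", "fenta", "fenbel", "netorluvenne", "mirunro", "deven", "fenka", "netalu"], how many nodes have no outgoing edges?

12

A leaf is a node with no children — equivalently, the end of a word that is not a proper prefix of any other stored word.
Those words: "deven", "fenbel", "fenka", "fenta", "fentor", "fenvi", "mirunro", "mornefen", "netalu", "netordeka", "netorfenpa", "netorluvenne"
Leaf count: 12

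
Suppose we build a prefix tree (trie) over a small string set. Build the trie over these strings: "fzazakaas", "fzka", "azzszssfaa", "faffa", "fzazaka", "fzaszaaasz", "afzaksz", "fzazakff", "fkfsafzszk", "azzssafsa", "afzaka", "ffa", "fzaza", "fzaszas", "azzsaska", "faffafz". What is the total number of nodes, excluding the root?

Insert word by word; a character creates a node only if that edge doesn't already exist:
  "fzazakaas" → 9 new (f, z, a, z, a, k, a, a, s)
  "fzka" → prefix "fz" already present; 2 new (k, a)
  "azzszssfaa" → 10 new (a, z, z, s, z, s, s, f, a, a)
  "faffa" → prefix "f" already present; 4 new (a, f, f, a)
  "fzazaka" → prefix "fzazaka" already present; 0 new (none)
  "fzaszaaasz" → prefix "fza" already present; 7 new (s, z, a, a, a, s, z)
  "afzaksz" → prefix "a" already present; 6 new (f, z, a, k, s, z)
  "fzazakff" → prefix "fzazak" already present; 2 new (f, f)
  "fkfsafzszk" → prefix "f" already present; 9 new (k, f, s, a, f, z, s, z, k)
  "azzssafsa" → prefix "azzs" already present; 5 new (s, a, f, s, a)
  "afzaka" → prefix "afzak" already present; 1 new (a)
  "ffa" → prefix "f" already present; 2 new (f, a)
  "fzaza" → prefix "fzaza" already present; 0 new (none)
  "fzaszas" → prefix "fzasza" already present; 1 new (s)
  "azzsaska" → prefix "azzs" already present; 4 new (a, s, k, a)
  "faffafz" → prefix "faffa" already present; 2 new (f, z)
Total nodes = 9 + 2 + 10 + 4 + 0 + 7 + 6 + 2 + 9 + 5 + 1 + 2 + 0 + 1 + 4 + 2 = 64

64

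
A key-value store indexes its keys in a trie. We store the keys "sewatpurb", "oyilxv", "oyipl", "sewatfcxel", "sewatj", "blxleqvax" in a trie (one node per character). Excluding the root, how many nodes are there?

32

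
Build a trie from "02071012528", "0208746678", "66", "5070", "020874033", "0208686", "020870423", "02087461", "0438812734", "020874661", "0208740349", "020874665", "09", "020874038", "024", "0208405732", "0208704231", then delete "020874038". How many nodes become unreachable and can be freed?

A node on "020874038"'s path can go only if nothing else ends at it or branches off below it.
The suffix "8" (1 node) is used only by "020874038"; the node for "02087403" still has the child "3", so pruning stops there.
Nodes removed: 1

1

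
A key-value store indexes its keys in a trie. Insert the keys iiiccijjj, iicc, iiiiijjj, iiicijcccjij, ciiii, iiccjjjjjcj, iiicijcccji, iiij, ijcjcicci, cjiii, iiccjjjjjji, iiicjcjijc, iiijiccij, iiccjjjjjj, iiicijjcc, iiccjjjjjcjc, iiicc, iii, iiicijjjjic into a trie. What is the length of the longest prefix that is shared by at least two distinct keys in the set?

Look for the deepest trie node that still has at least two words in its subtree.
"iiccjjjjjcj" and "iiccjjjjjcjc" agree on "iiccjjjjjcj" (11 characters) before diverging; nothing deeper is shared.
Longest shared-prefix length: 11

11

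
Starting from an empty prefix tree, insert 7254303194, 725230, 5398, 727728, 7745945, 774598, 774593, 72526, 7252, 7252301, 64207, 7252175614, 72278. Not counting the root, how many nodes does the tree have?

45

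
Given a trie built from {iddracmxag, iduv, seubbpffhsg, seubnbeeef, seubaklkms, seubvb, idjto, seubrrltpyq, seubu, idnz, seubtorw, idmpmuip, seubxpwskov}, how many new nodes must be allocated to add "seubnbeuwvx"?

4

"seubnbe" is already a path in the trie; the remaining "uwvx" must be added.
So 11 − 7 = 4 new nodes.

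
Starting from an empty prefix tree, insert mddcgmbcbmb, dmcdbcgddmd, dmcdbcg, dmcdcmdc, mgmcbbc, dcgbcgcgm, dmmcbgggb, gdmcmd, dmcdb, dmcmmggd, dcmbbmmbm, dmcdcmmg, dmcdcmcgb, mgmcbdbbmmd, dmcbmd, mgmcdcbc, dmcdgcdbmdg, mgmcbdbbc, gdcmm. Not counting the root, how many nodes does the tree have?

94

For each word, the new-node count is its length minus the longest prefix already in the trie:
  "mddcgmbcbmb" → 11 new (m, d, d, c, g, m, b, c, b, m, b)
  "dmcdbcgddmd" → 11 new (d, m, c, d, b, c, g, d, d, m, d)
  "dmcdbcg" → prefix "dmcdbcg" already present; 0 new (none)
  "dmcdcmdc" → prefix "dmcd" already present; 4 new (c, m, d, c)
  "mgmcbbc" → prefix "m" already present; 6 new (g, m, c, b, b, c)
  "dcgbcgcgm" → prefix "d" already present; 8 new (c, g, b, c, g, c, g, m)
  "dmmcbgggb" → prefix "dm" already present; 7 new (m, c, b, g, g, g, b)
  "gdmcmd" → 6 new (g, d, m, c, m, d)
  "dmcdb" → prefix "dmcdb" already present; 0 new (none)
  "dmcmmggd" → prefix "dmc" already present; 5 new (m, m, g, g, d)
  "dcmbbmmbm" → prefix "dc" already present; 7 new (m, b, b, m, m, b, m)
  "dmcdcmmg" → prefix "dmcdcm" already present; 2 new (m, g)
  "dmcdcmcgb" → prefix "dmcdcm" already present; 3 new (c, g, b)
  "mgmcbdbbmmd" → prefix "mgmcb" already present; 6 new (d, b, b, m, m, d)
  "dmcbmd" → prefix "dmc" already present; 3 new (b, m, d)
  "mgmcdcbc" → prefix "mgmc" already present; 4 new (d, c, b, c)
  "dmcdgcdbmdg" → prefix "dmcd" already present; 7 new (g, c, d, b, m, d, g)
  "mgmcbdbbc" → prefix "mgmcbdbb" already present; 1 new (c)
  "gdcmm" → prefix "gd" already present; 3 new (c, m, m)
Total nodes = 11 + 11 + 0 + 4 + 6 + 8 + 7 + 6 + 0 + 5 + 7 + 2 + 3 + 6 + 3 + 4 + 7 + 1 + 3 = 94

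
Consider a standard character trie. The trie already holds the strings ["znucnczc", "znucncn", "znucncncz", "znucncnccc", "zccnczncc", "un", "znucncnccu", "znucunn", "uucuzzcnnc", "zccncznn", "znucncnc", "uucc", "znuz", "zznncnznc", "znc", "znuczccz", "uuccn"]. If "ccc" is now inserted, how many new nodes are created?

"ccc" shares no prefix with any stored word, so all 3 characters open new nodes.
3 − 0 = 3 new nodes.

3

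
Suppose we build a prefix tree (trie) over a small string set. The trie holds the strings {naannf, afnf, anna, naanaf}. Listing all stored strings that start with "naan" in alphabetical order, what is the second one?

Filter for "naan…" and sort: "naanaf", "naannf"
The 2nd is naannf.

naannf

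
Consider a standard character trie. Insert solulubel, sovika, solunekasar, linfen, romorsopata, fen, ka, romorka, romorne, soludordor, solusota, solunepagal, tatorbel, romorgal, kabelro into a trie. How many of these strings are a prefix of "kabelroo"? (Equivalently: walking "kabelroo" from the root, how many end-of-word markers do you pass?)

2

Walk "kabelroo" from the root; an end-of-word marker is hit whenever a stored word is a prefix of "kabelroo".
Prefixes of the query that are stored words: "ka", "kabelro"
Count: 2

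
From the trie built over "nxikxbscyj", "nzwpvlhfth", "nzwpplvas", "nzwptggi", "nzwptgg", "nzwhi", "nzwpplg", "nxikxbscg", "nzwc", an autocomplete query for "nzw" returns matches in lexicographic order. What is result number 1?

nzwc

DFS of the "nzw" subtree visits, in order: "nzwc", "nzwhi", "nzwpplg", "nzwpplvas", "nzwptgg", "nzwptggi", "nzwpvlhfth"
The 1st is nzwc.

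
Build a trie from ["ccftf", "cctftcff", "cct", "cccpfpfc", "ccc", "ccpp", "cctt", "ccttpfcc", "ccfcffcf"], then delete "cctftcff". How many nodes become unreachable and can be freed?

5

A node on "cctftcff"'s path can go only if nothing else ends at it or branches off below it.
The suffix "ftcff" (5 nodes) is used only by "cctftcff"; the node for "cct" still has the child "t", so pruning stops there.
Nodes removed: 5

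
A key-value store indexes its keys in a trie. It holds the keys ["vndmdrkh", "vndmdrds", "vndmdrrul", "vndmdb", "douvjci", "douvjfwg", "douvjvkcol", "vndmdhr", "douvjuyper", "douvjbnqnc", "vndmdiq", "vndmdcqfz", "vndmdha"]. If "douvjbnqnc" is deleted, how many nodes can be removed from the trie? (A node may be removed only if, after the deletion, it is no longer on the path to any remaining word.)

5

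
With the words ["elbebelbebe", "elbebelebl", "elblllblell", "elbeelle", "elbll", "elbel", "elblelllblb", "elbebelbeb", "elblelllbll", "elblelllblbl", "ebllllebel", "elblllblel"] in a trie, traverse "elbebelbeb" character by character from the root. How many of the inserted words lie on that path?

Walk "elbebelbeb" from the root; an end-of-word marker is hit whenever a stored word is a prefix of "elbebelbeb".
Prefixes of the query that are stored words: "elbebelbeb"
Count: 1

1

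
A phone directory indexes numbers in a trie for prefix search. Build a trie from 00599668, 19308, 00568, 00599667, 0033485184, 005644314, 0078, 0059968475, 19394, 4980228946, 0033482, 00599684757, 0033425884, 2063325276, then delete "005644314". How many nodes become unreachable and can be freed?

After clearing the end-marker at "005644314", prune upward until reaching a node still needed by another word.
The suffix "44314" (5 nodes) is used only by "005644314"; the node for "0056" still has the child "8", so pruning stops there.
Nodes removed: 5

5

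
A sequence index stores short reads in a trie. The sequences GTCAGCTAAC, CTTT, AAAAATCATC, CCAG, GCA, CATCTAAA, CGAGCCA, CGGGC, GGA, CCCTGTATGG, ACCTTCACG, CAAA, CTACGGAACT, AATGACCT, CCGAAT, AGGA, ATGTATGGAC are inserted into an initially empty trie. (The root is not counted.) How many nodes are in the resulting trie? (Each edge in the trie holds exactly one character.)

95

Count nodes per top-level branch (shared prefixes stored once):
  'A'-branch (AAAAATCATC, AATGACCT, ACCTTCACG, AGGA, ATGTATGGAC): 36 nodes
  'C'-branch (CAAA, CATCTAAA, CCAG, CCCTGTATGG, CCGAAT, CGAGCCA, CGGGC, CTACGGAACT, CTTT): 45 nodes
  'G'-branch (GCA, GGA, GTCAGCTAAC): 14 nodes
Sum: 95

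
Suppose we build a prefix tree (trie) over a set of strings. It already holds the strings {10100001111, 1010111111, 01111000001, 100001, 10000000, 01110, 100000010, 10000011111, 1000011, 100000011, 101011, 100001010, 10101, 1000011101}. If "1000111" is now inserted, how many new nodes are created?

3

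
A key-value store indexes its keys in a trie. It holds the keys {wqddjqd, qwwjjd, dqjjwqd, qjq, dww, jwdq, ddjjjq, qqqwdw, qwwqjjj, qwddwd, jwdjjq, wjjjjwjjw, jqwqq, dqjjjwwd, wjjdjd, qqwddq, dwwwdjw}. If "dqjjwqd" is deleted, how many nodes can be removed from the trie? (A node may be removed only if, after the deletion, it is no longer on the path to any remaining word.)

3

Walk "dqjjwqd" from the leaf back toward the root, removing each node that no remaining word uses.
The suffix "wqd" (3 nodes) is used only by "dqjjwqd"; the node for "dqjj" still has the child "j", so pruning stops there.
Nodes removed: 3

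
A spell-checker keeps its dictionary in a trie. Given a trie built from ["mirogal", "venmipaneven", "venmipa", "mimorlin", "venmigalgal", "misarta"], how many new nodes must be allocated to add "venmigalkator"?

5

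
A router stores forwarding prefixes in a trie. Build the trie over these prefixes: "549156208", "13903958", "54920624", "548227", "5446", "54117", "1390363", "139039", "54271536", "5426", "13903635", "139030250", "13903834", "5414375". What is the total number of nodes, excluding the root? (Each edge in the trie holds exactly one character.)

52

For each word, the new-node count is its length minus the longest prefix already in the trie:
  "549156208" → 9 new (5, 4, 9, 1, 5, 6, 2, 0, 8)
  "13903958" → 8 new (1, 3, 9, 0, 3, 9, 5, 8)
  "54920624" → prefix "549" already present; 5 new (2, 0, 6, 2, 4)
  "548227" → prefix "54" already present; 4 new (8, 2, 2, 7)
  "5446" → prefix "54" already present; 2 new (4, 6)
  "54117" → prefix "54" already present; 3 new (1, 1, 7)
  "1390363" → prefix "13903" already present; 2 new (6, 3)
  "139039" → prefix "139039" already present; 0 new (none)
  "54271536" → prefix "54" already present; 6 new (2, 7, 1, 5, 3, 6)
  "5426" → prefix "542" already present; 1 new (6)
  "13903635" → prefix "1390363" already present; 1 new (5)
  "139030250" → prefix "13903" already present; 4 new (0, 2, 5, 0)
  "13903834" → prefix "13903" already present; 3 new (8, 3, 4)
  "5414375" → prefix "541" already present; 4 new (4, 3, 7, 5)
Total nodes = 9 + 8 + 5 + 4 + 2 + 3 + 2 + 0 + 6 + 1 + 1 + 4 + 3 + 4 = 52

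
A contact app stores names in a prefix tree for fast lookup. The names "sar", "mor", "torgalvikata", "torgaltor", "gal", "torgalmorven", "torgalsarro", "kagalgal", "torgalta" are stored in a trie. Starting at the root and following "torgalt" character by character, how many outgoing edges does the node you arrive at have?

2

Follow the path "torgalt" to its node, then look at its outgoing edges.
Characters that immediately follow "torgalt" among the stored strings: {a, o}.
That node has 2 child edges.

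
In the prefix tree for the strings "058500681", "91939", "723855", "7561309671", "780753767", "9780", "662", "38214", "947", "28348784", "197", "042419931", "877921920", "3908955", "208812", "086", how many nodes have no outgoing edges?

16

Leaves are exactly the stored words that no other stored word extends.
Those words: "042419931", "058500681", "086", "197", "208812", "28348784", "38214", "3908955", "662", "723855", "7561309671", "780753767", "877921920", "91939", "947", "9780"
Leaf count: 16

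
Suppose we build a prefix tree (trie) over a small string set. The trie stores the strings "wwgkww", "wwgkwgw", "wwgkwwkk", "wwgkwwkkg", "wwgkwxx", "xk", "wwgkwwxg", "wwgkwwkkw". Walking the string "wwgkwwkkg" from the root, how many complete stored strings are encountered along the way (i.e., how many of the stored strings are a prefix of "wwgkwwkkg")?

Traverse "wwgkwwkkg" character by character; count nodes along the way that are marked as word ends.
Prefixes of the query that are stored words: "wwgkww", "wwgkwwkk", "wwgkwwkkg"
Count: 3

3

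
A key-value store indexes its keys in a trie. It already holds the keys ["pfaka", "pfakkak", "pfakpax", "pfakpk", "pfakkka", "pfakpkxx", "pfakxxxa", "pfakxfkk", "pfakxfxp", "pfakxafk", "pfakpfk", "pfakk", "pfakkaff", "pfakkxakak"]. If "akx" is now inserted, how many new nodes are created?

3

Nothing in the trie begins with "a"; the whole of "akx" is new.
3 − 0 = 3 new nodes.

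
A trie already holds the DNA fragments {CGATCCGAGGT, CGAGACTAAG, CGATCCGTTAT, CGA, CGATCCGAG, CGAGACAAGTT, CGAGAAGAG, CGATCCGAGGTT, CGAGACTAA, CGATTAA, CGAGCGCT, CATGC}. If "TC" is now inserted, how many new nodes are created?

2

No existing word starts with "T", so every character of "TC" needs a new node.
2 − 0 = 2 new nodes.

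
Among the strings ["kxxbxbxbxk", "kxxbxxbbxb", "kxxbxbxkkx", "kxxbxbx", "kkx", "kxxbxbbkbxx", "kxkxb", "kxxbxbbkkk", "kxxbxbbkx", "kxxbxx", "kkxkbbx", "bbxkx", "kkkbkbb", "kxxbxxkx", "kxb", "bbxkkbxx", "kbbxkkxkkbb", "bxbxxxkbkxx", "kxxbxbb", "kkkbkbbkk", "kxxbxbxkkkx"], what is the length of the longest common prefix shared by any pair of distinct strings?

Equivalently: take the maximum, over all pairs, of their longest common prefix length.
e.g. "kxxbxbxkkkx" and "kxxbxbxkkx" share the prefix "kxxbxbxkk" of length 9; no pair shares a longer one.
Longest shared-prefix length: 9

9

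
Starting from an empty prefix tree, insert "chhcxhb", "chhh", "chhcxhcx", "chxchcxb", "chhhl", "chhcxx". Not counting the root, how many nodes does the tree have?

18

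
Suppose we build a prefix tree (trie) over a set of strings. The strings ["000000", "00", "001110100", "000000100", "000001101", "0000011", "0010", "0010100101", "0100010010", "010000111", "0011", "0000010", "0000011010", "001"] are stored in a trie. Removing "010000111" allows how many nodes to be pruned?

4

Walk "010000111" from the leaf back toward the root, removing each node that no remaining word uses.
The suffix "0111" (4 nodes) is used only by "010000111"; the node for "01000" still has the child "1", so pruning stops there.
Nodes removed: 4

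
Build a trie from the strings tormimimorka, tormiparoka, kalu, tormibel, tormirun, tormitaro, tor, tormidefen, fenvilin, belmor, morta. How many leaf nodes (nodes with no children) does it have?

Leaves are exactly the stored words that no other stored word extends.
Those words: "belmor", "fenvilin", "kalu", "morta", "tormibel", "tormidefen", "tormimimorka", "tormiparoka", "tormirun", "tormitaro"
Leaf count: 10

10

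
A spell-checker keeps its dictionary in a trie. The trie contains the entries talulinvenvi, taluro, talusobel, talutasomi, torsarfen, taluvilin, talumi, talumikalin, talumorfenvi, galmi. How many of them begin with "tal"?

Traverse to the node for "tal", then collect every word in that subtree.
Words under "tal": talulinvenvi, talumi, talumikalin, talumorfenvi, taluro, talusobel, talutasomi, taluvilin
Count: 8

8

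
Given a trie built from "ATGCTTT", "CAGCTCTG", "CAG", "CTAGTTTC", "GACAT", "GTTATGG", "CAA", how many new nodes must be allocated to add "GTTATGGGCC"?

Walking "GTTATGGGCC" from the root, the first 7 characters ("GTTATGG") follow existing edges; "G" is the first miss.
So 10 − 7 = 3 new nodes.

3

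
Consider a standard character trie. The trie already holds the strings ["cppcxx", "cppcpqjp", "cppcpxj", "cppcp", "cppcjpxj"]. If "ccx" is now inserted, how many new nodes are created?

2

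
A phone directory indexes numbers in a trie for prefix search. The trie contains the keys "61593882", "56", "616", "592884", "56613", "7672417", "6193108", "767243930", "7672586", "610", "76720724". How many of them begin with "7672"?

Traverse to the node for "7672", then collect every word in that subtree.
Words under "7672": 76720724, 7672417, 767243930, 7672586
Count: 4

4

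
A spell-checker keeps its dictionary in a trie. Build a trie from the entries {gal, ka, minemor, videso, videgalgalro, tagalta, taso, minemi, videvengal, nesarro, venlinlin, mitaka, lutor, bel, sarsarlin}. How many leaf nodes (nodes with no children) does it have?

A leaf is a node with no children — equivalently, the end of a word that is not a proper prefix of any other stored word.
Those words: "bel", "gal", "ka", "lutor", "minemi", "minemor", "mitaka", "nesarro", "sarsarlin", "tagalta", "taso", "venlinlin", "videgalgalro", "videso", "videvengal"
Leaf count: 15

15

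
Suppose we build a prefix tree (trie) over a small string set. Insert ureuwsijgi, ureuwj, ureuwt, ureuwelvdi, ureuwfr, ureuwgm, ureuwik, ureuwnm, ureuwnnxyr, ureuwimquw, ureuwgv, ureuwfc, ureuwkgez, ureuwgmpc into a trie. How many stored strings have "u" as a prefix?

Filter for entries beginning with "u":
Words under "u": ureuwelvdi, ureuwfc, ureuwfr, ureuwgm, ureuwgmpc, ureuwgv, ureuwik, ureuwimquw, ureuwj, ureuwkgez, ureuwnm, ureuwnnxyr, ureuwsijgi, ureuwt
Count: 14

14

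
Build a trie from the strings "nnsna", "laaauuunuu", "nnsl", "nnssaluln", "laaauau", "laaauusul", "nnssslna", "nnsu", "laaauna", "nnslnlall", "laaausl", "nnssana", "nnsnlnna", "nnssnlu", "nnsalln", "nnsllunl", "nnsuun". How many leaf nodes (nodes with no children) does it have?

15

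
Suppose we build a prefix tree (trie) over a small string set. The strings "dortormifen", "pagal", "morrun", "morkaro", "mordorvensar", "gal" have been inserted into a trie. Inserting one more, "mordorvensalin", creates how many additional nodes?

3

The longest prefix of "mordorvensalin" already in the trie is "mordorvensa" (length 11).
Each of the 3 remaining characters creates one node.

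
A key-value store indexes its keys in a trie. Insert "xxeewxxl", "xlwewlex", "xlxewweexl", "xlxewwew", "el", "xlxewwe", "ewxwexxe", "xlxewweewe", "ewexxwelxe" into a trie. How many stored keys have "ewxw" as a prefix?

Traverse to the node for "ewxw", then collect every word in that subtree.
Matches: "ewxwexxe"
Count: 1

1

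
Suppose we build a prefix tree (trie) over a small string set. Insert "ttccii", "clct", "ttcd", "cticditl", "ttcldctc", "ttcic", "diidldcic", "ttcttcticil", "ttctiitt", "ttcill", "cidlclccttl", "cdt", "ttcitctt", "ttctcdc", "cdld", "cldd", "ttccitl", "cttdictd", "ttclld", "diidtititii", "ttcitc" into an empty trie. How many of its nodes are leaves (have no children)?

20

A leaf is a node with no children — equivalently, the end of a word that is not a proper prefix of any other stored word.
Those words: "cdld", "cdt", "cidlclccttl", "clct", "cldd", "cticditl", "cttdictd", "diidldcic", "diidtititii", "ttccii", "ttccitl", "ttcd", "ttcic", "ttcill", "ttcitctt", "ttcldctc", "ttclld", "ttctcdc", "ttctiitt", "ttcttcticil"
Leaf count: 20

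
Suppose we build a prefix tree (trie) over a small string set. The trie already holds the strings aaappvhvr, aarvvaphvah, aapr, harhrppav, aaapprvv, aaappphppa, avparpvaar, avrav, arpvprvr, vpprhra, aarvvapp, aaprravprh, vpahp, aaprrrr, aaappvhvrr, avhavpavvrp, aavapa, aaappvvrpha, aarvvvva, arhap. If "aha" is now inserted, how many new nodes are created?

2

"a" is already a path in the trie; the remaining "ha" must be added.
New nodes needed: |"aha"| − 1 = 3 − 1 = 2.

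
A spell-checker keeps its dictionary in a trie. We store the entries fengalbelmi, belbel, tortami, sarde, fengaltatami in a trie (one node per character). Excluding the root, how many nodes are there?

35

For each word, the new-node count is its length minus the longest prefix already in the trie:
  "fengalbelmi" → 11 new (f, e, n, g, a, l, b, e, l, m, i)
  "belbel" → 6 new (b, e, l, b, e, l)
  "tortami" → 7 new (t, o, r, t, a, m, i)
  "sarde" → 5 new (s, a, r, d, e)
  "fengaltatami" → prefix "fengal" already present; 6 new (t, a, t, a, m, i)
Total nodes = 11 + 6 + 7 + 5 + 6 = 35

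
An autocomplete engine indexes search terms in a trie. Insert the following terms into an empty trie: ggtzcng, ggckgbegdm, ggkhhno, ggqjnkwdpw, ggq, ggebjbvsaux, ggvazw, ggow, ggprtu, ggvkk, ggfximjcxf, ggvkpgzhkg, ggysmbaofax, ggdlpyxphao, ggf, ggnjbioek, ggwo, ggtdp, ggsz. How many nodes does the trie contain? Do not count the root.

Insert word by word; a character creates a node only if that edge doesn't already exist:
  "ggtzcng" → 7 new (g, g, t, z, c, n, g)
  "ggckgbegdm" → prefix "gg" already present; 8 new (c, k, g, b, e, g, d, m)
  "ggkhhno" → prefix "gg" already present; 5 new (k, h, h, n, o)
  "ggqjnkwdpw" → prefix "gg" already present; 8 new (q, j, n, k, w, d, p, w)
  "ggq" → prefix "ggq" already present; 0 new (none)
  "ggebjbvsaux" → prefix "gg" already present; 9 new (e, b, j, b, v, s, a, u, x)
  "ggvazw" → prefix "gg" already present; 4 new (v, a, z, w)
  "ggow" → prefix "gg" already present; 2 new (o, w)
  "ggprtu" → prefix "gg" already present; 4 new (p, r, t, u)
  "ggvkk" → prefix "ggv" already present; 2 new (k, k)
  "ggfximjcxf" → prefix "gg" already present; 8 new (f, x, i, m, j, c, x, f)
  "ggvkpgzhkg" → prefix "ggvk" already present; 6 new (p, g, z, h, k, g)
  "ggysmbaofax" → prefix "gg" already present; 9 new (y, s, m, b, a, o, f, a, x)
  "ggdlpyxphao" → prefix "gg" already present; 9 new (d, l, p, y, x, p, h, a, o)
  "ggf" → prefix "ggf" already present; 0 new (none)
  "ggnjbioek" → prefix "gg" already present; 7 new (n, j, b, i, o, e, k)
  "ggwo" → prefix "gg" already present; 2 new (w, o)
  "ggtdp" → prefix "ggt" already present; 2 new (d, p)
  "ggsz" → prefix "gg" already present; 2 new (s, z)
Total nodes = 7 + 8 + 5 + 8 + 0 + 9 + 4 + 2 + 4 + 2 + 8 + 6 + 9 + 9 + 0 + 7 + 2 + 2 + 2 = 94

94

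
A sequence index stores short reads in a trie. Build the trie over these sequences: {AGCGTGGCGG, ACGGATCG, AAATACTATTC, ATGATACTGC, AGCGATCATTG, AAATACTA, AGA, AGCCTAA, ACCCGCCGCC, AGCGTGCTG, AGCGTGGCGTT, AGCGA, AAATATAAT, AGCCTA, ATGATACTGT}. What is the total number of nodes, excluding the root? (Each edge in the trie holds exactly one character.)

Insert word by word; a character creates a node only if that edge doesn't already exist:
  "AGCGTGGCGG" → 10 new (A, G, C, G, T, G, G, C, G, G)
  "ACGGATCG" → prefix "A" already present; 7 new (C, G, G, A, T, C, G)
  "AAATACTATTC" → prefix "A" already present; 10 new (A, A, T, A, C, T, A, T, T, C)
  "ATGATACTGC" → prefix "A" already present; 9 new (T, G, A, T, A, C, T, G, C)
  "AGCGATCATTG" → prefix "AGCG" already present; 7 new (A, T, C, A, T, T, G)
  "AAATACTA" → prefix "AAATACTA" already present; 0 new (none)
  "AGA" → prefix "AG" already present; 1 new (A)
  "AGCCTAA" → prefix "AGC" already present; 4 new (C, T, A, A)
  "ACCCGCCGCC" → prefix "AC" already present; 8 new (C, C, G, C, C, G, C, C)
  "AGCGTGCTG" → prefix "AGCGTG" already present; 3 new (C, T, G)
  "AGCGTGGCGTT" → prefix "AGCGTGGCG" already present; 2 new (T, T)
  "AGCGA" → prefix "AGCGA" already present; 0 new (none)
  "AAATATAAT" → prefix "AAATA" already present; 4 new (T, A, A, T)
  "AGCCTA" → prefix "AGCCTA" already present; 0 new (none)
  "ATGATACTGT" → prefix "ATGATACTG" already present; 1 new (T)
Total nodes = 10 + 7 + 10 + 9 + 7 + 0 + 1 + 4 + 8 + 3 + 2 + 0 + 4 + 0 + 1 = 66

66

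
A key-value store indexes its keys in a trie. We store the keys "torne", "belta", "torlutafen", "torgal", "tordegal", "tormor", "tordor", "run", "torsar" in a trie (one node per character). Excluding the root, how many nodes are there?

Trie structure (* marks end of a word):
(root)
├─ b
│  └─ e
│     └─ l
│        └─ t
│           └─ a *
├─ r
│  └─ u
│     └─ n *
└─ t
   └─ o
      └─ r
         ├─ d
         │  ├─ e
         │  │  └─ g
         │  │     └─ a
         │  │        └─ l *
         │  └─ o
         │     └─ r *
         ├─ g
         │  └─ a
         │     └─ l *
         ├─ l
         │  └─ u
         │     └─ t
         │        └─ a
         │           └─ f
         │              └─ e
         │                 └─ n *
         ├─ m
         │  └─ o
         │     └─ r *
         ├─ n
         │  └─ e *
         └─ s
            └─ a
               └─ r *
Counting every labelled node above: 36.

36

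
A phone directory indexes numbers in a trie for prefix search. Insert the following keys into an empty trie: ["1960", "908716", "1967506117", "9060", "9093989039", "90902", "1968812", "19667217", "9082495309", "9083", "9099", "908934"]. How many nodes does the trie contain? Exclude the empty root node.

Count nodes per top-level branch (shared prefixes stored once):
  '1'-branch (1960, 19667217, 1967506117, 1968812): 20 nodes
  '9'-branch (9060, 9082495309, 9083, 908716, 908934, 90902, 9093989039, 9099): 30 nodes
Sum: 50

50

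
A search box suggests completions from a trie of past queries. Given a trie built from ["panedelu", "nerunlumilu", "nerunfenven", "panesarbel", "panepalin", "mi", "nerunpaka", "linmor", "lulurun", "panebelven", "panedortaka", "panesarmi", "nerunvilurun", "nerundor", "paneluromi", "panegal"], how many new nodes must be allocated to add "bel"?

3

"bel" shares no prefix with any stored word, so all 3 characters open new nodes.
3 − 0 = 3 new nodes.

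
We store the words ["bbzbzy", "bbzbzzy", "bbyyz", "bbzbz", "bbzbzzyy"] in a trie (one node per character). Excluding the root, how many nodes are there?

12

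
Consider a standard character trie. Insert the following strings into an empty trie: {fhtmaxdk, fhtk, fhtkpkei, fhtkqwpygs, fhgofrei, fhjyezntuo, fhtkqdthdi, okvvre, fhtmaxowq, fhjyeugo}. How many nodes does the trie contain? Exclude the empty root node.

For each word, the new-node count is its length minus the longest prefix already in the trie:
  "fhtmaxdk" → 8 new (f, h, t, m, a, x, d, k)
  "fhtk" → prefix "fht" already present; 1 new (k)
  "fhtkpkei" → prefix "fhtk" already present; 4 new (p, k, e, i)
  "fhtkqwpygs" → prefix "fhtk" already present; 6 new (q, w, p, y, g, s)
  "fhgofrei" → prefix "fh" already present; 6 new (g, o, f, r, e, i)
  "fhjyezntuo" → prefix "fh" already present; 8 new (j, y, e, z, n, t, u, o)
  "fhtkqdthdi" → prefix "fhtkq" already present; 5 new (d, t, h, d, i)
  "okvvre" → 6 new (o, k, v, v, r, e)
  "fhtmaxowq" → prefix "fhtmax" already present; 3 new (o, w, q)
  "fhjyeugo" → prefix "fhjye" already present; 3 new (u, g, o)
Total nodes = 8 + 1 + 4 + 6 + 6 + 8 + 5 + 6 + 3 + 3 = 50

50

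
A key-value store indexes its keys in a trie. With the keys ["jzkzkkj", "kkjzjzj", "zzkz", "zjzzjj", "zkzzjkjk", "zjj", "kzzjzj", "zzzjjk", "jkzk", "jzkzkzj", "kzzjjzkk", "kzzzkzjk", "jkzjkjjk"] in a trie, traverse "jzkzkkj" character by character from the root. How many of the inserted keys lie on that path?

1

Check each prefix of "jzkzkkj" against the stored set — each match is an end-marker on the path.
Prefixes of the query that are stored words: "jzkzkkj"
Count: 1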